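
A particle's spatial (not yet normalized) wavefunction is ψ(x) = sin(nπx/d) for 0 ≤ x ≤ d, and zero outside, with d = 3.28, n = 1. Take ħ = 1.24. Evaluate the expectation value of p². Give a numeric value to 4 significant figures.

p² ψ = −ħ² d²ψ/dx²; ⟨p²⟩ = −ħ² ∫ ψ*·ψ'' dx / ∫|ψ|² dx.
d/dx sin(nπx/d) = (nπ/d)·cos(nπx/d) and d²/dx² sin(nπx/d) = −(nπ/d)²·sin(nπx/d); on 0 ≤ x ≤ d, ∫sin²(nπx/d) dx = d/2 and ∫sin(nπx/d)·cos(nπx/d) dx = 0.
State is unnormalized: ∫|ψ|² dx = 1.6400, and ∫ψ*·(−ħ² ψ'') dx = 2.3133, so ⟨p²⟩ = 2.3133 / 1.6400.
⟨p²⟩ = 1.4106.

1.411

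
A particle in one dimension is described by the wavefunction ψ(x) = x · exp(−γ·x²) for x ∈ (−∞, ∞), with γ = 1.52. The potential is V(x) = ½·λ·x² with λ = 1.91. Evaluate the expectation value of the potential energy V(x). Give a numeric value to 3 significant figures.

0.471

⟨V⟩ = ∫ V(x)·|ψ|² dx / ∫|ψ|² dx.
Expand each integrand as polynomial × e^(−2γx²) and use ∫x^(2j)·e^(−2γx²) dx = (2j−1)!!/(4γ)^j · √(π/(2γ)), odd powers → 0; here √(π/(2γ)) = 1.0166.
State is unnormalized: ∫|ψ|² dx = 0.16720, and ∫ψ*·V(x)·ψ dx = 0.078787, so ⟨V⟩ = 0.078787 / 0.16720.
⟨V⟩ = 0.47122.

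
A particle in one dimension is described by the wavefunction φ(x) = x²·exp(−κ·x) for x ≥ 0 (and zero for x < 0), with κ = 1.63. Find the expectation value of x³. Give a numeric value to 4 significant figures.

6.061

⟨x³⟩ = ∫ x³·|φ|² dx / ∫|φ|² dx (integrals over the domain).
Every integrand reduces to terms xʲ·e^(−2κx) on [0, ∞); use ∫₀^∞ xʲ·e^(−2κx) dx = j!/(2κ)^(j+1).
State is unnormalized: ∫|φ|² dx = 0.065181, and ∫φ*·x³·φ dx = 0.39508, so ⟨x³⟩ = 0.39508 / 0.065181.
⟨x³⟩ = 6.0613.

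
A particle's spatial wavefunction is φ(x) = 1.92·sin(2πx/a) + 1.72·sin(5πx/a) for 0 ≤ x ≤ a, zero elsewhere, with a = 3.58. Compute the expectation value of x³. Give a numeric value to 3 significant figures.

⟨x³⟩ = ∫ x³·|φ|² dx / ∫|φ|² dx (integrals over the domain).
On 0 ≤ x ≤ a (j ≠ l): ∫sin²(jπx/a) dx = a/2, ∫sin(jπx/a)·sin(lπx/a) dx = 0; diagonal moments ∫x·sin²(jπx/a) dx = a²/4, ∫x²·sin²(jπx/a) dx = a³·(1/6 − 1/(4j²π²)); cross terms ∫x·sin(jπx/a)·sin(lπx/a) dx = 0 for j + l even and −4jla²/(π²(j² − l²)²) for j + l odd, ∫x²·sin(jπx/a)·sin(lπx/a) dx = (−1)^(j+l)·4jla³/(π²(j² − l²)²); higher powers the same way via product-to-sum and parts.
State is unnormalized: ∫|φ|² dx = 11.894, and ∫φ*·x³·φ dx = 115.79, so ⟨x³⟩ = 115.79 / 11.894.
⟨x³⟩ = 9.7346.

9.73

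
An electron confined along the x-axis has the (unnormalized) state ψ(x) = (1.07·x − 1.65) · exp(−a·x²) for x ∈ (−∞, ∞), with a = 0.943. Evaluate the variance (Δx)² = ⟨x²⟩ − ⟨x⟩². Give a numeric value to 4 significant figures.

0.2226

Compute ⟨x⟩ and ⟨x²⟩ separately, then (Δx)² = ⟨x²⟩ − ⟨x⟩².
Expand each integrand as polynomial × e^(−2ax²) and use ∫x^(2j)·e^(−2ax²) dx = (2j−1)!!/(4a)^j · √(π/(2a)), odd powers → 0; here √(π/(2a)) = 1.2906.
Normalization: ∫|ψ|² dx = 3.9055.
⟨x⟩ = -0.30935 and ⟨x²⟩ = 0.31830.
(Δx)² = 0.31830 − (-0.30935)² = 0.22260.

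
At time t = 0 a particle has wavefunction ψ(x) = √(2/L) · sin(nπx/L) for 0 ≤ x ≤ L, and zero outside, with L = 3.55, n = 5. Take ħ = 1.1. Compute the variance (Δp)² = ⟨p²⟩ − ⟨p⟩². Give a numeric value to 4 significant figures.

23.69

Compute ⟨p⟩ and ⟨p²⟩ separately; (Δp)² = ⟨p²⟩ − ⟨p⟩².
d/dx sin(nπx/L) = (nπ/L)·cos(nπx/L) and d²/dx² sin(nπx/L) = −(nπ/L)²·sin(nπx/L); on 0 ≤ x ≤ L, ∫sin²(nπx/L) dx = L/2 and ∫sin(nπx/L)·cos(nπx/L) dx = 0.
⟨p⟩ = 0.0000 and ⟨p²⟩ = 23.690.
(Δp)² = 23.690 − (0.0000)² = 23.690.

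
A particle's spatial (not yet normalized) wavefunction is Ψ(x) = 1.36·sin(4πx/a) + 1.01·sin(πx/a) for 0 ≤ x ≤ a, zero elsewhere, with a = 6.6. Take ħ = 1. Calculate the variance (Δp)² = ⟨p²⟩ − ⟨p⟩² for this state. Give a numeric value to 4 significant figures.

2.417

Compute ⟨p⟩ and ⟨p²⟩ separately; (Δp)² = ⟨p²⟩ − ⟨p⟩².
d²/dx² sin(jπx/a) = −(jπ/a)²·sin(jπx/a); on 0 ≤ x ≤ a, ∫sin²(jπx/a) dx = a/2 and ∫sin(jπx/a)·sin(lπx/a) dx = 0 for j ≠ l, so only diagonal terms survive in ∫|Ψ|² and ∫Ψ·Ψ″; ∫Ψ·Ψ′ dx = [Ψ²/2] between the walls = 0.
Normalization: ∫|Ψ|² dx = 9.4700.
⟨p⟩ = 0.0000 and ⟨p²⟩ = 2.4171.
(Δp)² = 2.4171 − (0.0000)² = 2.4171.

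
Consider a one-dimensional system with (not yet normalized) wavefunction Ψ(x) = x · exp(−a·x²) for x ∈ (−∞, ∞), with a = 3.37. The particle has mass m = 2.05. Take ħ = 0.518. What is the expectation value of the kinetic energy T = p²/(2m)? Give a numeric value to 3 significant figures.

T = −(ħ²/2m) d²/dx², so ⟨T⟩ = −(ħ²/2m) ∫ Ψ*·Ψ'' dx / ∫|Ψ|² dx; with m = 2.05.
Expand each integrand as polynomial × e^(−2ax²) and use ∫x^(2j)·e^(−2ax²) dx = (2j−1)!!/(4a)^j · √(π/(2a)), odd powers → 0; here √(π/(2a)) = 0.68272. Differentiate with the product rule, d/dx e^(−ax²) = −2ax·e^(−ax²).
State is unnormalized: ∫|Ψ|² dx = 0.050647, and ∫Ψ*·(−ħ²/2m · Ψ'') dx = 0.033511, so ⟨T⟩ = 0.033511 / 0.050647.
⟨T⟩ = 0.66165.

0.662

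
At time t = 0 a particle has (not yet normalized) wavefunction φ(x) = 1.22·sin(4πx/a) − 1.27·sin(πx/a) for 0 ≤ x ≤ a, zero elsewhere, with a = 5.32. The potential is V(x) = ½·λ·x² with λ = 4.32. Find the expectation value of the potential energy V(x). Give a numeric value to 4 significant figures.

19.55

⟨V⟩ = ∫ V(x)·|φ|² dx / ∫|φ|² dx.
On 0 ≤ x ≤ a (j ≠ l): ∫sin²(jπx/a) dx = a/2, ∫sin(jπx/a)·sin(lπx/a) dx = 0; diagonal moments ∫x·sin²(jπx/a) dx = a²/4, ∫x²·sin²(jπx/a) dx = a³·(1/6 − 1/(4j²π²)); cross terms ∫x·sin(jπx/a)·sin(lπx/a) dx = 0 for j + l even and −4jla²/(π²(j² − l²)²) for j + l odd, ∫x²·sin(jπx/a)·sin(lπx/a) dx = (−1)^(j+l)·4jla³/(π²(j² − l²)²); higher powers the same way via product-to-sum and parts.
State is unnormalized: ∫|φ|² dx = 8.2495, and ∫φ*·V(x)·φ dx = 161.31, so ⟨V⟩ = 161.31 / 8.2495.
⟨V⟩ = 19.554.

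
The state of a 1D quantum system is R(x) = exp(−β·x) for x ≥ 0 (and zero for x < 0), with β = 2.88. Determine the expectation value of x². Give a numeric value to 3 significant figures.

0.0603

⟨x²⟩ = ∫ x²·|R|² dx / ∫|R|² dx (integrals over the domain).
Every integrand reduces to terms xʲ·e^(−2βx) on [0, ∞); use ∫₀^∞ xʲ·e^(−2βx) dx = j!/(2β)^(j+1).
State is unnormalized: ∫|R|² dx = 0.17361, and ∫R*·x²·R dx = 0.010466, so ⟨x²⟩ = 0.010466 / 0.17361.
⟨x²⟩ = 0.060282.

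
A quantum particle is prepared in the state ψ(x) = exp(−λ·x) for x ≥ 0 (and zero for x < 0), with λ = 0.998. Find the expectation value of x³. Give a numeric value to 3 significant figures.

0.755

⟨x³⟩ = ∫ x³·|ψ|² dx / ∫|ψ|² dx (integrals over the domain).
Every integrand reduces to terms xʲ·e^(−2λx) on [0, ∞); use ∫₀^∞ xʲ·e^(−2λx) dx = j!/(2λ)^(j+1).
State is unnormalized: ∫|ψ|² dx = 0.50100, and ∫ψ*·x³·ψ dx = 0.37802, so ⟨x³⟩ = 0.37802 / 0.50100.
⟨x³⟩ = 0.75452.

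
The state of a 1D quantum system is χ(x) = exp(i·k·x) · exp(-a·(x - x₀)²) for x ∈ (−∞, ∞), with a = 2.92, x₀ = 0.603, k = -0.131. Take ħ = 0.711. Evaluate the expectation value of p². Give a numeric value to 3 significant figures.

1.48

p² χ = −ħ² d²χ/dx²; ⟨p²⟩ = −ħ² ∫ χ*·χ'' dx / ∫|χ|² dx.
Gaussian moments (u = x − x₀): ∫u^(2j)·e^(−2au²) du = (2j−1)!!/(4a)^j · √(π/(2a)), odd powers integrate to 0; here √(π/(2a)) = 0.73345. Derivatives: χ′ = (ik − 2au)·χ, χ″ = ((ik − 2au)² − 2a)·χ; the odd-in-u pieces drop out.
State is unnormalized: ∫|χ|² dx = 0.73345, and ∫χ*·(−ħ² χ'') dx = 1.0890, so ⟨p²⟩ = 1.0890 / 0.73345.
⟨p²⟩ = 1.4848.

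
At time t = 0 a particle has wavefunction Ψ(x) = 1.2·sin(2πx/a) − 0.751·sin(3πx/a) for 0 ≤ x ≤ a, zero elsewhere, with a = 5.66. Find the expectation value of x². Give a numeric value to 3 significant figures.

15.9

⟨x²⟩ = ∫ x²·|Ψ|² dx / ∫|Ψ|² dx (integrals over the domain).
On 0 ≤ x ≤ a (j ≠ l): ∫sin²(jπx/a) dx = a/2, ∫sin(jπx/a)·sin(lπx/a) dx = 0; diagonal moments ∫x·sin²(jπx/a) dx = a²/4, ∫x²·sin²(jπx/a) dx = a³·(1/6 − 1/(4j²π²)); cross terms ∫x·sin(jπx/a)·sin(lπx/a) dx = 0 for j + l even and −4jla²/(π²(j² − l²)²) for j + l odd, ∫x²·sin(jπx/a)·sin(lπx/a) dx = (−1)^(j+l)·4jla³/(π²(j² − l²)²); higher powers the same way via product-to-sum and parts.
State is unnormalized: ∫|Ψ|² dx = 5.6713, and ∫Ψ*·x²·Ψ dx = 90.409, so ⟨x²⟩ = 90.409 / 5.6713.
⟨x²⟩ = 15.941.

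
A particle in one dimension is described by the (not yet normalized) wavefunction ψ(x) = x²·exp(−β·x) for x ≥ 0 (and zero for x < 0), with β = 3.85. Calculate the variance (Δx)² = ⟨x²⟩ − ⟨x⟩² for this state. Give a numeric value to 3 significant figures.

0.0843

Compute ⟨x⟩ and ⟨x²⟩ separately, then (Δx)² = ⟨x²⟩ − ⟨x⟩².
Every integrand reduces to terms xʲ·e^(−2βx) on [0, ∞); use ∫₀^∞ xʲ·e^(−2βx) dx = j!/(2β)^(j+1).
Normalization: ∫|ψ|² dx = 0.00088666.
⟨x⟩ = 0.64935 and ⟨x²⟩ = 0.50599.
(Δx)² = 0.50599 − (0.64935)² = 0.084331.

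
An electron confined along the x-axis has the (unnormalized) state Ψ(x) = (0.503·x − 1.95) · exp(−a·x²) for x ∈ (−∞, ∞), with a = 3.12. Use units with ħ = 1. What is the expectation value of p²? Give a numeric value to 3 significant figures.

3.15

p² Ψ = −ħ² d²Ψ/dx²; ⟨p²⟩ = −ħ² ∫ Ψ*·Ψ'' dx / ∫|Ψ|² dx.
Expand each integrand as polynomial × e^(−2ax²) and use ∫x^(2j)·e^(−2ax²) dx = (2j−1)!!/(4a)^j · √(π/(2a)), odd powers → 0; here √(π/(2a)) = 0.70955. Differentiate with the product rule, d/dx e^(−ax²) = −2ax·e^(−ax²).
State is unnormalized: ∫|Ψ|² dx = 2.7124, and ∫Ψ*·(−ħ² Ψ'') dx = 8.5526, so ⟨p²⟩ = 8.5526 / 2.7124.
⟨p²⟩ = 3.1531.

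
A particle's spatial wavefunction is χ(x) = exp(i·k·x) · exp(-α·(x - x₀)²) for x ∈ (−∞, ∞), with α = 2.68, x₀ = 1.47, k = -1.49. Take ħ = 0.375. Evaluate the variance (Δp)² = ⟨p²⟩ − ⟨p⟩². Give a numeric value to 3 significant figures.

0.377

Compute ⟨p⟩ and ⟨p²⟩ separately; (Δp)² = ⟨p²⟩ − ⟨p⟩².
Gaussian moments (u = x − x₀): ∫u^(2j)·e^(−2αu²) du = (2j−1)!!/(4α)^j · √(π/(2α)), odd powers integrate to 0; here √(π/(2α)) = 0.76558. Derivatives: χ′ = (ik − 2αu)·χ, χ″ = ((ik − 2αu)² − 2α)·χ; the odd-in-u pieces drop out.
Normalization: ∫|χ|² dx = 0.76558.
⟨p⟩ = -0.55875 and ⟨p²⟩ = 0.68908.
(Δp)² = 0.68908 − (-0.55875)² = 0.37688.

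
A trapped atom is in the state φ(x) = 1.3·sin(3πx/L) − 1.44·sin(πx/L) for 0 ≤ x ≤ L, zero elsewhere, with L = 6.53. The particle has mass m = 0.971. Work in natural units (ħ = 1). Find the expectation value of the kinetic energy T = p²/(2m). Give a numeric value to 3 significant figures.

0.547

T = −(ħ²/2m) d²/dx², so ⟨T⟩ = −(ħ²/2m) ∫ φ*·φ'' dx / ∫|φ|² dx; with m = 0.971.
d²/dx² sin(jπx/L) = −(jπ/L)²·sin(jπx/L); on 0 ≤ x ≤ L, ∫sin²(jπx/L) dx = L/2 and ∫sin(jπx/L)·sin(lπx/L) dx = 0 for j ≠ l, so only diagonal terms survive in ∫|φ|² and ∫φ·φ″; ∫φ·φ′ dx = [φ²/2] between the walls = 0.
State is unnormalized: ∫|φ|² dx = 12.288, and ∫φ*·(−ħ²/2m · φ'') dx = 6.7258, so ⟨T⟩ = 6.7258 / 12.288.
⟨T⟩ = 0.54734.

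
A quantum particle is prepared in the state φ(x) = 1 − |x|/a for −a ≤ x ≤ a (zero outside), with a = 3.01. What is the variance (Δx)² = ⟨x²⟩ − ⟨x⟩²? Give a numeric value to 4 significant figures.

Compute ⟨x⟩ and ⟨x²⟩ separately, then (Δx)² = ⟨x²⟩ − ⟨x⟩².
φ is even, so ∫ over [−a, a] = 2∫₀ᵃ with φ = 1 − x/a there: ∫₀ᵃ (1 − x/a)² dx = a/3, ∫₀ᵃ x²(1 − x/a)² dx = a³/30, ∫₀ᵃ x⁴(1 − x/a)² dx = a⁵/105.
Normalization: ∫|φ|² dx = 2.0067.
⟨x⟩ = 0.0000 and ⟨x²⟩ = 0.90601.
(Δx)² = 0.90601 − (0.0000)² = 0.90601.

0.9060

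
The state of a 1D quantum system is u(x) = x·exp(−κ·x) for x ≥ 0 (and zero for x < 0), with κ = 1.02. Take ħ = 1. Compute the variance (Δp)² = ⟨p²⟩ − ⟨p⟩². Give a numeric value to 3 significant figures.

Compute ⟨p⟩ and ⟨p²⟩ separately; (Δp)² = ⟨p²⟩ − ⟨p⟩².
Differentiate x·exp(−κ·x) with the product rule; every integrand then reduces to terms xʲ·e^(−2κx) on [0, ∞), with ∫₀^∞ xʲ·e^(−2κx) dx = j!/(2κ)^(j+1).
Normalization: ∫|u|² dx = 0.23558.
⟨p⟩ = 0.0000 and ⟨p²⟩ = 1.0404.
(Δp)² = 1.0404 − (0.0000)² = 1.0404.

1.04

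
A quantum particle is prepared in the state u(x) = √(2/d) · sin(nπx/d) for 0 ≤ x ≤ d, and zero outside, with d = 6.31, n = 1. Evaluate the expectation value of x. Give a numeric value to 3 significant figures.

⟨x⟩ = ∫ x·|u|² dx (integrals over the domain).
With sin²θ = (1 − cos2θ)/2 on 0 ≤ x ≤ d: ∫sin²(nπx/d) dx = d/2, ∫x·sin²(nπx/d) dx = d²/4, ∫x²·sin²(nπx/d) dx = d³·(1/6 − 1/(4n²π²)); higher powers xᵏ the same way, integrating xᵏ·cos(2nπx/d) by parts.
⟨x⟩ = 3.1550.

3.16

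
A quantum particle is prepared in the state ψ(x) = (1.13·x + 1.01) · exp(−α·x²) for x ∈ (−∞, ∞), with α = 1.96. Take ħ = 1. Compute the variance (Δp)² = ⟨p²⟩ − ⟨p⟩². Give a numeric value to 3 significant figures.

2.50

Compute ⟨p⟩ and ⟨p²⟩ separately; (Δp)² = ⟨p²⟩ − ⟨p⟩².
Expand each integrand as polynomial × e^(−2αx²) and use ∫x^(2j)·e^(−2αx²) dx = (2j−1)!!/(4α)^j · √(π/(2α)), odd powers → 0; here √(π/(2α)) = 0.89522. Differentiate with the product rule, d/dx e^(−αx²) = −2αx·e^(−αx²).
Normalization: ∫|ψ|² dx = 1.0590.
⟨p⟩ = 0.0000 and ⟨p²⟩ = 2.4997.
(Δp)² = 2.4997 − (0.0000)² = 2.4997.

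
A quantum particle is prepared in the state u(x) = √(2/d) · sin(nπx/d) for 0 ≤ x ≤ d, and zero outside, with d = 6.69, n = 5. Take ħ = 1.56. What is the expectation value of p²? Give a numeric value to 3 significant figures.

p² u = −ħ² d²u/dx²; ⟨p²⟩ = −ħ² ∫ u*·u'' dx.
d/dx sin(nπx/d) = (nπ/d)·cos(nπx/d) and d²/dx² sin(nπx/d) = −(nπ/d)²·sin(nπx/d); on 0 ≤ x ≤ d, ∫sin²(nπx/d) dx = d/2 and ∫sin(nπx/d)·cos(nπx/d) dx = 0.
⟨p²⟩ = 13.416.

13.4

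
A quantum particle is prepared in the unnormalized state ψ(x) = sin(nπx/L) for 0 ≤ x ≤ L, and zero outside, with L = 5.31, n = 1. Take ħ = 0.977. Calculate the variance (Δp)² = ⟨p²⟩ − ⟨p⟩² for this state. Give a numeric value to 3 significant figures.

0.334

Compute ⟨p⟩ and ⟨p²⟩ separately; (Δp)² = ⟨p²⟩ − ⟨p⟩².
d/dx sin(nπx/L) = (nπ/L)·cos(nπx/L) and d²/dx² sin(nπx/L) = −(nπ/L)²·sin(nπx/L); on 0 ≤ x ≤ L, ∫sin²(nπx/L) dx = L/2 and ∫sin(nπx/L)·cos(nπx/L) dx = 0.
Normalization: ∫|ψ|² dx = 2.6550.
⟨p⟩ = 0.0000 and ⟨p²⟩ = 0.33412.
(Δp)² = 0.33412 − (0.0000)² = 0.33412.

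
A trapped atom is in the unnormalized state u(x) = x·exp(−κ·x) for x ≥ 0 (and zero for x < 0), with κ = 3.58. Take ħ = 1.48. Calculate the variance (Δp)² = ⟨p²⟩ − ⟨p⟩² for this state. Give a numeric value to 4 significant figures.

28.07

Compute ⟨p⟩ and ⟨p²⟩ separately; (Δp)² = ⟨p²⟩ − ⟨p⟩².
Differentiate x·exp(−κ·x) with the product rule; every integrand then reduces to terms xʲ·e^(−2κx) on [0, ∞), with ∫₀^∞ xʲ·e^(−2κx) dx = j!/(2κ)^(j+1).
Normalization: ∫|u|² dx = 0.0054487.
⟨p⟩ = 0.0000 and ⟨p²⟩ = 28.073.
(Δp)² = 28.073 − (0.0000)² = 28.073.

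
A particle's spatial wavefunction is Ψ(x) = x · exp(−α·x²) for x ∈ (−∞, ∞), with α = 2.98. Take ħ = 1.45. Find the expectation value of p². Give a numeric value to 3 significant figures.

p² Ψ = −ħ² d²Ψ/dx²; ⟨p²⟩ = −ħ² ∫ Ψ*·Ψ'' dx / ∫|Ψ|² dx.
Expand each integrand as polynomial × e^(−2αx²) and use ∫x^(2j)·e^(−2αx²) dx = (2j−1)!!/(4α)^j · √(π/(2α)), odd powers → 0; here √(π/(2α)) = 0.72603. Differentiate with the product rule, d/dx e^(−αx²) = −2αx·e^(−αx²).
State is unnormalized: ∫|Ψ|² dx = 0.060908, and ∫Ψ*·(−ħ² Ψ'') dx = 1.1449, so ⟨p²⟩ = 1.1449 / 0.060908.
⟨p²⟩ = 18.796.

18.8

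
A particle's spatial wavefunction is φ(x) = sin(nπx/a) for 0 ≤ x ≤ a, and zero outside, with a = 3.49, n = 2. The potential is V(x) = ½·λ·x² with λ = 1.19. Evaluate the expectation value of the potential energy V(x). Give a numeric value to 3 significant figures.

⟨V⟩ = ∫ V(x)·|φ|² dx / ∫|φ|² dx.
With sin²θ = (1 − cos2θ)/2 on 0 ≤ x ≤ a: ∫sin²(nπx/a) dx = a/2, ∫x·sin²(nπx/a) dx = a²/4, ∫x²·sin²(nπx/a) dx = a³·(1/6 − 1/(4n²π²)); higher powers xᵏ the same way, integrating xᵏ·cos(2nπx/a) by parts.
State is unnormalized: ∫|φ|² dx = 1.7450, and ∫φ*·V(x)·φ dx = 4.0553, so ⟨V⟩ = 4.0553 / 1.7450.
⟨V⟩ = 2.3239.

2.32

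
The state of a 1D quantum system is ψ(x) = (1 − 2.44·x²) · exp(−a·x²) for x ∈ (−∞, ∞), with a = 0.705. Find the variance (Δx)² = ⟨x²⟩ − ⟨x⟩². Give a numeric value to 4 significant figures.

1.647

Compute ⟨x⟩ and ⟨x²⟩ separately, then (Δx)² = ⟨x²⟩ − ⟨x⟩².
Expand each integrand as polynomial × e^(−2ax²) and use ∫x^(2j)·e^(−2ax²) dx = (2j−1)!!/(4a)^j · √(π/(2a)), odd powers → 0; here √(π/(2a)) = 1.4927.
Normalization: ∫|ψ|² dx = 2.2621.
⟨x⟩ = 0.0000 and ⟨x²⟩ = 1.6469.
(Δx)² = 1.6469 − (0.0000)² = 1.6469.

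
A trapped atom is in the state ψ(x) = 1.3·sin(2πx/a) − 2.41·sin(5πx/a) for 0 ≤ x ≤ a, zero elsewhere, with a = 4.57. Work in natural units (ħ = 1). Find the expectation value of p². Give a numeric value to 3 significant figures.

9.58

p² ψ = −ħ² d²ψ/dx²; ⟨p²⟩ = −ħ² ∫ ψ*·ψ'' dx / ∫|ψ|² dx.
d²/dx² sin(jπx/a) = −(jπ/a)²·sin(jπx/a); on 0 ≤ x ≤ a, ∫sin²(jπx/a) dx = a/2 and ∫sin(jπx/a)·sin(lπx/a) dx = 0 for j ≠ l, so only diagonal terms survive in ∫|ψ|² and ∫ψ·ψ″; ∫ψ·ψ′ dx = [ψ²/2] between the walls = 0.
State is unnormalized: ∫|ψ|² dx = 17.133, and ∫ψ*·(−ħ² ψ'') dx = 164.09, so ⟨p²⟩ = 164.09 / 17.133.
⟨p²⟩ = 9.5775.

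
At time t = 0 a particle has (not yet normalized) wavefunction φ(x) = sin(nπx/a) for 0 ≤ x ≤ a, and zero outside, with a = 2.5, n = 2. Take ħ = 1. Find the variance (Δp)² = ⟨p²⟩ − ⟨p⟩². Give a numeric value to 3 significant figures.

Compute ⟨p⟩ and ⟨p²⟩ separately; (Δp)² = ⟨p²⟩ − ⟨p⟩².
d/dx sin(nπx/a) = (nπ/a)·cos(nπx/a) and d²/dx² sin(nπx/a) = −(nπ/a)²·sin(nπx/a); on 0 ≤ x ≤ a, ∫sin²(nπx/a) dx = a/2 and ∫sin(nπx/a)·cos(nπx/a) dx = 0.
Normalization: ∫|φ|² dx = 1.2500.
⟨p⟩ = 0.0000 and ⟨p²⟩ = 6.3165.
(Δp)² = 6.3165 − (0.0000)² = 6.3165.

6.32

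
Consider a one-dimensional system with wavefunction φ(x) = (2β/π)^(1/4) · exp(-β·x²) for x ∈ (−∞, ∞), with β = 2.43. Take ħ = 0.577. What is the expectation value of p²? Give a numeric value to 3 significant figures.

p² φ = −ħ² d²φ/dx²; ⟨p²⟩ = −ħ² ∫ φ*·φ'' dx.
Gaussian moments: ∫x^(2j)·e^(−2βx²) dx = (2j−1)!!/(4β)^j · √(π/(2β)), odd powers integrate to 0; here √(π/(2β)) = 0.80400. Derivatives: d/dx e^(−βx²) = −2βx·e^(−βx²), d²/dx² e^(−βx²) = (4β²x² − 2β)·e^(−βx²).
⟨p²⟩ = 0.80902.

0.809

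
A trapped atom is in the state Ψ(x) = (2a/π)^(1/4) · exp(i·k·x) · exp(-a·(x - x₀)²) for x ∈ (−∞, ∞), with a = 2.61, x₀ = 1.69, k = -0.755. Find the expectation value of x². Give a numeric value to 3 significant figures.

2.95

⟨x²⟩ = ∫ x²·|Ψ|² dx (integrals over the domain).
Gaussian moments (u = x − x₀): ∫u^(2j)·e^(−2au²) du = (2j−1)!!/(4a)^j · √(π/(2a)), odd powers integrate to 0; here √(π/(2a)) = 0.77578.
⟨x²⟩ = 2.9519.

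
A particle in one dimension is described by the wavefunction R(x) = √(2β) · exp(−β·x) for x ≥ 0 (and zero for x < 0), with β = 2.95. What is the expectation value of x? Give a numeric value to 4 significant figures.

0.1695

⟨x⟩ = ∫ x·|R|² dx (integrals over the domain).
Every integrand reduces to terms xʲ·e^(−2βx) on [0, ∞); use ∫₀^∞ xʲ·e^(−2βx) dx = j!/(2β)^(j+1).
⟨x⟩ = 0.16949.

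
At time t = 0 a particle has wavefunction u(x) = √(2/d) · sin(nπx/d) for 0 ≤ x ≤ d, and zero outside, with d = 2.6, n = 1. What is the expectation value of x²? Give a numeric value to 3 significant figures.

1.91

⟨x²⟩ = ∫ x²·|u|² dx (integrals over the domain).
With sin²θ = (1 − cos2θ)/2 on 0 ≤ x ≤ d: ∫sin²(nπx/d) dx = d/2, ∫x·sin²(nπx/d) dx = d²/4, ∫x²·sin²(nπx/d) dx = d³·(1/6 − 1/(4n²π²)); higher powers xᵏ the same way, integrating xᵏ·cos(2nπx/d) by parts.
⟨x²⟩ = 1.9109.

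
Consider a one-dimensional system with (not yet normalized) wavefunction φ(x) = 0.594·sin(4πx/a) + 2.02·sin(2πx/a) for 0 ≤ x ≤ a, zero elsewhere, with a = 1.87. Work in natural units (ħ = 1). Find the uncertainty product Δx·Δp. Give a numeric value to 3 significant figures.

Δx = √(⟨x²⟩−⟨x⟩²), Δp = √(⟨p²⟩−⟨p⟩²).
On 0 ≤ x ≤ a (j ≠ l): ∫sin²(jπx/a) dx = a/2, ∫sin(jπx/a)·sin(lπx/a) dx = 0; diagonal moments ∫x·sin²(jπx/a) dx = a²/4, ∫x²·sin²(jπx/a) dx = a³·(1/6 − 1/(4j²π²)); cross terms ∫x·sin(jπx/a)·sin(lπx/a) dx = 0 for j + l even and −4jla²/(π²(j² − l²)²) for j + l odd, ∫x²·sin(jπx/a)·sin(lπx/a) dx = (−1)^(j+l)·4jla³/(π²(j² − l²)²); higher powers the same way via product-to-sum and parts. d²/dx² sin(jπx/a) = −(jπ/a)²·sin(jπx/a); on 0 ≤ x ≤ a, ∫sin²(jπx/a) dx = a/2 and ∫sin(jπx/a)·sin(lπx/a) dx = 0 for j ≠ l, so only diagonal terms survive in ∫|φ|² and ∫φ·φ″; ∫φ·φ′ dx = [φ²/2] between the walls = 0.
Normalization: ∫|φ|² dx = 4.1451.
⟨x⟩ = 0.93500, ⟨x²⟩ = 1.2092 ⇒ Δx = 0.57880.
⟨p⟩ = 0.0000, ⟨p²⟩ = 13.985 ⇒ Δp = 3.7397.
Δx·Δp = 2.1645.

2.16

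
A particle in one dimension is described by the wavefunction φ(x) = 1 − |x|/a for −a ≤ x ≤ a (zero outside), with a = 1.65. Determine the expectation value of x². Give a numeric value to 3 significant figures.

0.272

⟨x²⟩ = ∫ x²·|φ|² dx / ∫|φ|² dx (integrals over the domain).
φ is even, so ∫ over [−a, a] = 2∫₀ᵃ with φ = 1 − x/a there: ∫₀ᵃ (1 − x/a)² dx = a/3, ∫₀ᵃ x²(1 − x/a)² dx = a³/30, ∫₀ᵃ x⁴(1 − x/a)² dx = a⁵/105.
State is unnormalized: ∫|φ|² dx = 1.1000, and ∫φ*·x²·φ dx = 0.29948, so ⟨x²⟩ = 0.29948 / 1.1000.
⟨x²⟩ = 0.27225.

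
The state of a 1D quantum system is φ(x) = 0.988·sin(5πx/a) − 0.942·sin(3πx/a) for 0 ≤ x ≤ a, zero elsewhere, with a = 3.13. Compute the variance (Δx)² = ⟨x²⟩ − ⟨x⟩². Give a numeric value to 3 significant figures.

Compute ⟨x⟩ and ⟨x²⟩ separately, then (Δx)² = ⟨x²⟩ − ⟨x⟩².
On 0 ≤ x ≤ a (j ≠ l): ∫sin²(jπx/a) dx = a/2, ∫sin(jπx/a)·sin(lπx/a) dx = 0; diagonal moments ∫x·sin²(jπx/a) dx = a²/4, ∫x²·sin²(jπx/a) dx = a³·(1/6 − 1/(4j²π²)); cross terms ∫x·sin(jπx/a)·sin(lπx/a) dx = 0 for j + l even and −4jla²/(π²(j² − l²)²) for j + l odd, ∫x²·sin(jπx/a)·sin(lπx/a) dx = (−1)^(j+l)·4jla³/(π²(j² − l²)²); higher powers the same way via product-to-sum and parts.
Normalization: ∫|φ|² dx = 2.9164.
⟨x⟩ = 1.5650 and ⟨x²⟩ = 2.7642.
(Δx)² = 2.7642 − (1.5650)² = 0.31498.

0.315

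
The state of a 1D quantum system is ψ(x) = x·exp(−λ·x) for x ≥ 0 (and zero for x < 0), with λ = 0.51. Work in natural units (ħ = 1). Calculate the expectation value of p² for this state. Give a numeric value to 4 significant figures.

0.2601

p² ψ = −ħ² d²ψ/dx²; ⟨p²⟩ = −ħ² ∫ ψ*·ψ'' dx / ∫|ψ|² dx.
Differentiate x·exp(−λ·x) with the product rule; every integrand then reduces to terms xʲ·e^(−2λx) on [0, ∞), with ∫₀^∞ xʲ·e^(−2λx) dx = j!/(2λ)^(j+1).
State is unnormalized: ∫|ψ|² dx = 1.8846, and ∫ψ*·(−ħ² ψ'') dx = 0.49020, so ⟨p²⟩ = 0.49020 / 1.8846.
⟨p²⟩ = 0.26010.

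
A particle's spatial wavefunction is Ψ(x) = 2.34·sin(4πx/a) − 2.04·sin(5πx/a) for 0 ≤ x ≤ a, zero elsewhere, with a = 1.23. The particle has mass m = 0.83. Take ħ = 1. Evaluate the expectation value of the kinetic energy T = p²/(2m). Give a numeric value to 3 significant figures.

78.2

T = −(ħ²/2m) d²/dx², so ⟨T⟩ = −(ħ²/2m) ∫ Ψ*·Ψ'' dx / ∫|Ψ|² dx; with m = 0.83.
d²/dx² sin(jπx/a) = −(jπ/a)²·sin(jπx/a); on 0 ≤ x ≤ a, ∫sin²(jπx/a) dx = a/2 and ∫sin(jπx/a)·sin(lπx/a) dx = 0 for j ≠ l, so only diagonal terms survive in ∫|Ψ|² and ∫Ψ·Ψ″; ∫Ψ·Ψ′ dx = [Ψ²/2] between the walls = 0.
State is unnormalized: ∫|Ψ|² dx = 5.9269, and ∫Ψ*·(−ħ²/2m · Ψ'') dx = 463.20, so ⟨T⟩ = 463.20 / 5.9269.
⟨T⟩ = 78.152.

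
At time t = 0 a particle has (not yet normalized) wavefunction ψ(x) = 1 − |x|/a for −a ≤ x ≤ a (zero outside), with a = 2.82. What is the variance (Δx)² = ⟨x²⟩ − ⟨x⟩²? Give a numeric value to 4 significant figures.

0.7952

Compute ⟨x⟩ and ⟨x²⟩ separately, then (Δx)² = ⟨x²⟩ − ⟨x⟩².
ψ is even, so ∫ over [−a, a] = 2∫₀ᵃ with ψ = 1 − x/a there: ∫₀ᵃ (1 − x/a)² dx = a/3, ∫₀ᵃ x²(1 − x/a)² dx = a³/30, ∫₀ᵃ x⁴(1 − x/a)² dx = a⁵/105.
Normalization: ∫|ψ|² dx = 1.8800.
⟨x⟩ = 0.0000 and ⟨x²⟩ = 0.79524.
(Δx)² = 0.79524 − (0.0000)² = 0.79524.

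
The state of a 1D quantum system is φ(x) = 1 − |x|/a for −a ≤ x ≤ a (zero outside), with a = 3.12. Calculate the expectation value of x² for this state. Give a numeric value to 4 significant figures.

0.9734

⟨x²⟩ = ∫ x²·|φ|² dx / ∫|φ|² dx (integrals over the domain).
φ is even, so ∫ over [−a, a] = 2∫₀ᵃ with φ = 1 − x/a there: ∫₀ᵃ (1 − x/a)² dx = a/3, ∫₀ᵃ x²(1 − x/a)² dx = a³/30, ∫₀ᵃ x⁴(1 − x/a)² dx = a⁵/105.
State is unnormalized: ∫|φ|² dx = 2.0800, and ∫φ*·x²·φ dx = 2.0248, so ⟨x²⟩ = 2.0248 / 2.0800.
⟨x²⟩ = 0.97344.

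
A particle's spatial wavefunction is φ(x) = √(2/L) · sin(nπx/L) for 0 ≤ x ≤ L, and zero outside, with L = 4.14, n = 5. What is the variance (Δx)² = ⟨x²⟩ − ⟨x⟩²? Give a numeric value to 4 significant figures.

Compute ⟨x⟩ and ⟨x²⟩ separately, then (Δx)² = ⟨x²⟩ − ⟨x⟩².
With sin²θ = (1 − cos2θ)/2 on 0 ≤ x ≤ L: ∫sin²(nπx/L) dx = L/2, ∫x·sin²(nπx/L) dx = L²/4, ∫x²·sin²(nπx/L) dx = L³·(1/6 − 1/(4n²π²)); higher powers xᵏ the same way, integrating xᵏ·cos(2nπx/L) by parts.
⟨x⟩ = 2.0700 and ⟨x²⟩ = 5.6785.
(Δx)² = 5.6785 − (2.0700)² = 1.3936.

1.394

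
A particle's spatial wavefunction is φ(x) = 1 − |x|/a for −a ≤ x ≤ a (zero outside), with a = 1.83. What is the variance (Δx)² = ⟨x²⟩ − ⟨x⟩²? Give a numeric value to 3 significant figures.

0.335

Compute ⟨x⟩ and ⟨x²⟩ separately, then (Δx)² = ⟨x²⟩ − ⟨x⟩².
φ is even, so ∫ over [−a, a] = 2∫₀ᵃ with φ = 1 − x/a there: ∫₀ᵃ (1 − x/a)² dx = a/3, ∫₀ᵃ x²(1 − x/a)² dx = a³/30, ∫₀ᵃ x⁴(1 − x/a)² dx = a⁵/105.
Normalization: ∫|φ|² dx = 1.2200.
⟨x⟩ = 0.0000 and ⟨x²⟩ = 0.33489.
(Δx)² = 0.33489 − (0.0000)² = 0.33489.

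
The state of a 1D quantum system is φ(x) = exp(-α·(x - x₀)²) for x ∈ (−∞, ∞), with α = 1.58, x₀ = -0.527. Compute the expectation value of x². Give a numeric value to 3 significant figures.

0.436

⟨x²⟩ = ∫ x²·|φ|² dx / ∫|φ|² dx (integrals over the domain).
Gaussian moments (u = x − x₀): ∫u^(2j)·e^(−2αu²) du = (2j−1)!!/(4α)^j · √(π/(2α)), odd powers integrate to 0; here √(π/(2α)) = 0.99708.
State is unnormalized: ∫|φ|² dx = 0.99708, and ∫φ*·x²·φ dx = 0.43469, so ⟨x²⟩ = 0.43469 / 0.99708.
⟨x²⟩ = 0.43596.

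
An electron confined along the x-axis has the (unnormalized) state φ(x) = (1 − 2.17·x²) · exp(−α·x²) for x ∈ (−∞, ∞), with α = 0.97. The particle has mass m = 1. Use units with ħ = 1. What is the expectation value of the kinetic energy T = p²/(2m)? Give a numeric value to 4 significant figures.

T = −(ħ²/2m) d²/dx², so ⟨T⟩ = −(ħ²/2m) ∫ φ*·φ'' dx / ∫|φ|² dx; with m = 1.
Expand each integrand as polynomial × e^(−2αx²) and use ∫x^(2j)·e^(−2αx²) dx = (2j−1)!!/(4α)^j · √(π/(2α)), odd powers → 0; here √(π/(2α)) = 1.2725. Differentiate with the product rule, d/dx e^(−αx²) = −2αx·e^(−αx²).
State is unnormalized: ∫|φ|² dx = 1.0433, and ∫φ*·(−ħ²/2m · φ'') dx = 2.6589, so ⟨T⟩ = 2.6589 / 1.0433.
⟨T⟩ = 2.5486.

2.549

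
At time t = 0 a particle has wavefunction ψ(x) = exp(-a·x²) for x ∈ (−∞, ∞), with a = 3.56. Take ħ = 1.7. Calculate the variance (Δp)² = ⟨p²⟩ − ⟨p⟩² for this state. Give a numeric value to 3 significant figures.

10.3

Compute ⟨p⟩ and ⟨p²⟩ separately; (Δp)² = ⟨p²⟩ − ⟨p⟩².
Gaussian moments: ∫x^(2j)·e^(−2ax²) dx = (2j−1)!!/(4a)^j · √(π/(2a)), odd powers integrate to 0; here √(π/(2a)) = 0.66426. Derivatives: d/dx e^(−ax²) = −2ax·e^(−ax²), d²/dx² e^(−ax²) = (4a²x² − 2a)·e^(−ax²).
Normalization: ∫|ψ|² dx = 0.66426.
⟨p⟩ = 0.0000 and ⟨p²⟩ = 10.288.
(Δp)² = 10.288 − (0.0000)² = 10.288.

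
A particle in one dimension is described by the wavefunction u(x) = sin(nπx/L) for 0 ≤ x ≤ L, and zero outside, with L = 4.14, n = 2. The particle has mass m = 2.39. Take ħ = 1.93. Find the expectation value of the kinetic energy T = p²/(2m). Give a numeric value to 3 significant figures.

1.79

T = −(ħ²/2m) d²/dx², so ⟨T⟩ = −(ħ²/2m) ∫ u*·u'' dx / ∫|u|² dx; with m = 2.39.
d/dx sin(nπx/L) = (nπ/L)·cos(nπx/L) and d²/dx² sin(nπx/L) = −(nπ/L)²·sin(nπx/L); on 0 ≤ x ≤ L, ∫sin²(nπx/L) dx = L/2 and ∫sin(nπx/L)·cos(nπx/L) dx = 0.
State is unnormalized: ∫|u|² dx = 2.0700, and ∫u*·(−ħ²/2m · u'') dx = 3.7155, so ⟨T⟩ = 3.7155 / 2.0700.
⟨T⟩ = 1.7949.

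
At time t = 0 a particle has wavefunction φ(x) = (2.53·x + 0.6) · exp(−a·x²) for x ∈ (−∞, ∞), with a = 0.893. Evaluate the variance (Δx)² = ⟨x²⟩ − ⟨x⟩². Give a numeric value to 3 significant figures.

Compute ⟨x⟩ and ⟨x²⟩ separately, then (Δx)² = ⟨x²⟩ − ⟨x⟩².
Expand each integrand as polynomial × e^(−2ax²) and use ∫x^(2j)·e^(−2ax²) dx = (2j−1)!!/(4a)^j · √(π/(2a)), odd powers → 0; here √(π/(2a)) = 1.3263.
Normalization: ∫|φ|² dx = 2.8541.
⟨x⟩ = 0.39496 and ⟨x²⟩ = 0.74620.
(Δx)² = 0.74620 − (0.39496)² = 0.59020.

0.590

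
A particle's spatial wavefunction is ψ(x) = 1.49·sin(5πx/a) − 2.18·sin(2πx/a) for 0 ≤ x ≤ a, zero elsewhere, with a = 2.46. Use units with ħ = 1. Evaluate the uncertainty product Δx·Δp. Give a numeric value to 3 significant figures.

Δx = √(⟨x²⟩−⟨x⟩²), Δp = √(⟨p²⟩−⟨p⟩²).
On 0 ≤ x ≤ a (j ≠ l): ∫sin²(jπx/a) dx = a/2, ∫sin(jπx/a)·sin(lπx/a) dx = 0; diagonal moments ∫x·sin²(jπx/a) dx = a²/4, ∫x²·sin²(jπx/a) dx = a³·(1/6 − 1/(4j²π²)); cross terms ∫x·sin(jπx/a)·sin(lπx/a) dx = 0 for j + l even and −4jla²/(π²(j² − l²)²) for j + l odd, ∫x²·sin(jπx/a)·sin(lπx/a) dx = (−1)^(j+l)·4jla³/(π²(j² − l²)²); higher powers the same way via product-to-sum and parts. d²/dx² sin(jπx/a) = −(jπ/a)²·sin(jπx/a); on 0 ≤ x ≤ a, ∫sin²(jπx/a) dx = a/2 and ∫sin(jπx/a)·sin(lπx/a) dx = 0 for j ≠ l, so only diagonal terms survive in ∫|ψ|² and ∫ψ·ψ″; ∫ψ·ψ′ dx = [ψ²/2] between the walls = 0.
Normalization: ∫|ψ|² dx = 8.5762.
⟨x⟩ = 1.2721, ⟨x²⟩ = 2.0647 ⇒ Δx = 0.66812.
⟨p⟩ = 0.0000, ⟨p²⟩ = 17.429 ⇒ Δp = 4.1748.
Δx·Δp = 2.7892.

2.79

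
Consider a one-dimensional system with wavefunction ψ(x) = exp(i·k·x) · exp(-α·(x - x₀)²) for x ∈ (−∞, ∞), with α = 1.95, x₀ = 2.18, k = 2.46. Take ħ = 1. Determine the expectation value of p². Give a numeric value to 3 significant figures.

p² ψ = −ħ² d²ψ/dx²; ⟨p²⟩ = −ħ² ∫ ψ*·ψ'' dx / ∫|ψ|² dx.
Gaussian moments (u = x − x₀): ∫u^(2j)·e^(−2αu²) du = (2j−1)!!/(4α)^j · √(π/(2α)), odd powers integrate to 0; here √(π/(2α)) = 0.89752. Derivatives: ψ′ = (ik − 2αu)·ψ, ψ″ = ((ik − 2αu)² − 2α)·ψ; the odd-in-u pieces drop out.
State is unnormalized: ∫|ψ|² dx = 0.89752, and ∫ψ*·(−ħ² ψ'') dx = 7.1816, so ⟨p²⟩ = 7.1816 / 0.89752.
⟨p²⟩ = 8.0016.

8.00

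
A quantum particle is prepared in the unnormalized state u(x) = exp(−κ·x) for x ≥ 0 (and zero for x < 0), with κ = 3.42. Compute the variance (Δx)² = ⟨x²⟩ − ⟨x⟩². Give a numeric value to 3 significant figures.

Compute ⟨x⟩ and ⟨x²⟩ separately, then (Δx)² = ⟨x²⟩ − ⟨x⟩².
Every integrand reduces to terms xʲ·e^(−2κx) on [0, ∞); use ∫₀^∞ xʲ·e^(−2κx) dx = j!/(2κ)^(j+1).
Normalization: ∫|u|² dx = 0.14620.
⟨x⟩ = 0.14620 and ⟨x²⟩ = 0.042748.
(Δx)² = 0.042748 − (0.14620)² = 0.021374.

0.0214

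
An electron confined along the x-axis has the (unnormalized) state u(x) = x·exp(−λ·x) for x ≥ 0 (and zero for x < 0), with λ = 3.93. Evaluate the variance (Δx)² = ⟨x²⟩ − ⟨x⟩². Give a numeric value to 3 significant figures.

Compute ⟨x⟩ and ⟨x²⟩ separately, then (Δx)² = ⟨x²⟩ − ⟨x⟩².
Every integrand reduces to terms xʲ·e^(−2λx) on [0, ∞); use ∫₀^∞ xʲ·e^(−2λx) dx = j!/(2λ)^(j+1).
Normalization: ∫|u|² dx = 0.0041187.
⟨x⟩ = 0.38168 and ⟨x²⟩ = 0.19424.
(Δx)² = 0.19424 − (0.38168)² = 0.048560.

0.0486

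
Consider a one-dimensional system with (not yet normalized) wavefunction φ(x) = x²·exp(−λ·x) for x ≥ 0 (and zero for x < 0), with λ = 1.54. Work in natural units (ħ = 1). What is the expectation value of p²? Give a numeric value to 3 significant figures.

p² φ = −ħ² d²φ/dx²; ⟨p²⟩ = −ħ² ∫ φ*·φ'' dx / ∫|φ|² dx.
Differentiate x²·exp(−λ·x) with the product rule; every integrand then reduces to terms xʲ·e^(−2λx) on [0, ∞), with ∫₀^∞ xʲ·e^(−2λx) dx = j!/(2λ)^(j+1).
State is unnormalized: ∫|φ|² dx = 0.086588, and ∫φ*·(−ħ² φ'') dx = 0.068451, so ⟨p²⟩ = 0.068451 / 0.086588.
⟨p²⟩ = 0.79053.

0.791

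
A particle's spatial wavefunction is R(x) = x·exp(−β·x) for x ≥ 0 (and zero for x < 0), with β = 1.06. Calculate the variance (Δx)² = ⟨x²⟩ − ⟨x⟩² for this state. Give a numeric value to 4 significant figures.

0.6675

Compute ⟨x⟩ and ⟨x²⟩ separately, then (Δx)² = ⟨x²⟩ − ⟨x⟩².
Every integrand reduces to terms xʲ·e^(−2βx) on [0, ∞); use ∫₀^∞ xʲ·e^(−2βx) dx = j!/(2β)^(j+1).
Normalization: ∫|R|² dx = 0.20990.
⟨x⟩ = 1.4151 and ⟨x²⟩ = 2.6700.
(Δx)² = 2.6700 − (1.4151)² = 0.66750.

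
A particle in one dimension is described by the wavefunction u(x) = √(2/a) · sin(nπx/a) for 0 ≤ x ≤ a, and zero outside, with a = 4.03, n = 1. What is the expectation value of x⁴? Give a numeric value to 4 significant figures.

⟨x⁴⟩ = ∫ x⁴·|u|² dx (integrals over the domain).
With sin²θ = (1 − cos2θ)/2 on 0 ≤ x ≤ a: ∫sin²(nπx/a) dx = a/2, ∫x·sin²(nπx/a) dx = a²/4, ∫x²·sin²(nπx/a) dx = a³·(1/6 − 1/(4n²π²)); higher powers xᵏ the same way, integrating xᵏ·cos(2nπx/a) by parts.
⟨x⁴⟩ = 30.090.

30.09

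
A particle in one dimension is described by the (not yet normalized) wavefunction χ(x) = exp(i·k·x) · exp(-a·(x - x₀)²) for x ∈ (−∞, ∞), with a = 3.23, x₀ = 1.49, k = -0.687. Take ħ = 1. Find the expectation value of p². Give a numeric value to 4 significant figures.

p² χ = −ħ² d²χ/dx²; ⟨p²⟩ = −ħ² ∫ χ*·χ'' dx / ∫|χ|² dx.
Gaussian moments (u = x − x₀): ∫u^(2j)·e^(−2au²) du = (2j−1)!!/(4a)^j · √(π/(2a)), odd powers integrate to 0; here √(π/(2a)) = 0.69736. Derivatives: χ′ = (ik − 2au)·χ, χ″ = ((ik − 2au)² − 2a)·χ; the odd-in-u pieces drop out.
State is unnormalized: ∫|χ|² dx = 0.69736, and ∫χ*·(−ħ² χ'') dx = 2.5816, so ⟨p²⟩ = 2.5816 / 0.69736.
⟨p²⟩ = 3.7020.

3.702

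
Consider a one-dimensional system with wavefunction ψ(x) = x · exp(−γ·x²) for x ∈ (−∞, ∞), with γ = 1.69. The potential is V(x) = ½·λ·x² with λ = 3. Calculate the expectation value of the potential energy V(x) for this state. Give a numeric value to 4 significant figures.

⟨V⟩ = ∫ V(x)·|ψ|² dx / ∫|ψ|² dx.
Expand each integrand as polynomial × e^(−2γx²) and use ∫x^(2j)·e^(−2γx²) dx = (2j−1)!!/(4γ)^j · √(π/(2γ)), odd powers → 0; here √(π/(2γ)) = 0.96409.
State is unnormalized: ∫|ψ|² dx = 0.14262, and ∫ψ*·V(x)·ψ dx = 0.094937, so ⟨V⟩ = 0.094937 / 0.14262.
⟨V⟩ = 0.66568.

0.6657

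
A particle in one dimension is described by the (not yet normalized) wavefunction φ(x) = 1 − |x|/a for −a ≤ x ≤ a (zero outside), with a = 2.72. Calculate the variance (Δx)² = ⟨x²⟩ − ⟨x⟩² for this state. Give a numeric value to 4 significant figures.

0.7398

Compute ⟨x⟩ and ⟨x²⟩ separately, then (Δx)² = ⟨x²⟩ − ⟨x⟩².
φ is even, so ∫ over [−a, a] = 2∫₀ᵃ with φ = 1 − x/a there: ∫₀ᵃ (1 − x/a)² dx = a/3, ∫₀ᵃ x²(1 − x/a)² dx = a³/30, ∫₀ᵃ x⁴(1 − x/a)² dx = a⁵/105.
Normalization: ∫|φ|² dx = 1.8133.
⟨x⟩ = 0.0000 and ⟨x²⟩ = 0.73984.
(Δx)² = 0.73984 − (0.0000)² = 0.73984.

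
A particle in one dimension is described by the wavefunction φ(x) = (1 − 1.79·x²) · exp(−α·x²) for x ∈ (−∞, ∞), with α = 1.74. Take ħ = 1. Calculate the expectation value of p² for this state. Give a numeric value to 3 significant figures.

p² φ = −ħ² d²φ/dx²; ⟨p²⟩ = −ħ² ∫ φ*·φ'' dx / ∫|φ|² dx.
Expand each integrand as polynomial × e^(−2αx²) and use ∫x^(2j)·e^(−2αx²) dx = (2j−1)!!/(4α)^j · √(π/(2α)), odd powers → 0; here √(π/(2α)) = 0.95013. Differentiate with the product rule, d/dx e^(−αx²) = −2αx·e^(−αx²).
State is unnormalized: ∫|φ|² dx = 0.64995, and ∫φ*·(−ħ² φ'') dx = 3.2691, so ⟨p²⟩ = 3.2691 / 0.64995.
⟨p²⟩ = 5.0297.

5.03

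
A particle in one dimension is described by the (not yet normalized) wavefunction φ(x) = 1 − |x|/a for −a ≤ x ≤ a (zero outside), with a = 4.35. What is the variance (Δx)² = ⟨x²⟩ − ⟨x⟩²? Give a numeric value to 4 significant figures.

Compute ⟨x⟩ and ⟨x²⟩ separately, then (Δx)² = ⟨x²⟩ − ⟨x⟩².
φ is even, so ∫ over [−a, a] = 2∫₀ᵃ with φ = 1 − x/a there: ∫₀ᵃ (1 − x/a)² dx = a/3, ∫₀ᵃ x²(1 − x/a)² dx = a³/30, ∫₀ᵃ x⁴(1 − x/a)² dx = a⁵/105.
Normalization: ∫|φ|² dx = 2.9000.
⟨x⟩ = 0.0000 and ⟨x²⟩ = 1.8923.
(Δx)² = 1.8923 − (0.0000)² = 1.8923.

1.892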